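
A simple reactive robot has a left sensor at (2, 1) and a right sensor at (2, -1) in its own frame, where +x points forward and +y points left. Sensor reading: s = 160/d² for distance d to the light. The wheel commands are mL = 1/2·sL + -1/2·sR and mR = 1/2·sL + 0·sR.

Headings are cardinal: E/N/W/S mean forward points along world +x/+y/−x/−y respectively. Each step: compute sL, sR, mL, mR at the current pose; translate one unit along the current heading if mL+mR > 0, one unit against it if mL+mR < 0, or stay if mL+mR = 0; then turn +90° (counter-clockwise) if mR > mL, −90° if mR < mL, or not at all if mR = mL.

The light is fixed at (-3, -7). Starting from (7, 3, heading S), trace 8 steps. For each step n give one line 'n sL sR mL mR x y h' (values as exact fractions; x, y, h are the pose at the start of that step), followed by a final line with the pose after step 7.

0 32/37 32/29 -128/1073 16/37 7 3 S
1 40/61 10/13 -45/793 20/61 7 2 E
2 160/221 32/53 704/11713 80/221 8 2 N
3 80/81 80/101 800/8181 40/81 8 3 W
4 32/37 32/29 -128/1073 16/37 7 3 S
5 40/61 10/13 -45/793 20/61 7 2 E
6 160/221 32/53 704/11713 80/221 8 2 N
7 80/81 80/101 800/8181 40/81 8 3 W
final 7 3 S

n=0: pose=(7,3,S); sL=32/37, sR=32/29; mL=-128/1073, mR=16/37; mL+mR=336/1073 → advance +1; mR−mL=16/29 → turn +1·90°
n=1: pose=(7,2,E); sL=40/61, sR=10/13; mL=-45/793, mR=20/61; mL+mR=215/793 → advance +1; mR−mL=5/13 → turn +1·90°
n=2: pose=(8,2,N); sL=160/221, sR=32/53; mL=704/11713, mR=80/221; mL+mR=4944/11713 → advance +1; mR−mL=16/53 → turn +1·90°
n=3: pose=(8,3,W); sL=80/81, sR=80/101; mL=800/8181, mR=40/81; mL+mR=4840/8181 → advance +1; mR−mL=40/101 → turn +1·90°
n=4: pose=(7,3,S); sL=32/37, sR=32/29; mL=-128/1073, mR=16/37; mL+mR=336/1073 → advance +1; mR−mL=16/29 → turn +1·90°
n=5: pose=(7,2,E); sL=40/61, sR=10/13; mL=-45/793, mR=20/61; mL+mR=215/793 → advance +1; mR−mL=5/13 → turn +1·90°
n=6: pose=(8,2,N); sL=160/221, sR=32/53; mL=704/11713, mR=80/221; mL+mR=4944/11713 → advance +1; mR−mL=16/53 → turn +1·90°
n=7: pose=(8,3,W); sL=80/81, sR=80/101; mL=800/8181, mR=40/81; mL+mR=4840/8181 → advance +1; mR−mL=40/101 → turn +1·90°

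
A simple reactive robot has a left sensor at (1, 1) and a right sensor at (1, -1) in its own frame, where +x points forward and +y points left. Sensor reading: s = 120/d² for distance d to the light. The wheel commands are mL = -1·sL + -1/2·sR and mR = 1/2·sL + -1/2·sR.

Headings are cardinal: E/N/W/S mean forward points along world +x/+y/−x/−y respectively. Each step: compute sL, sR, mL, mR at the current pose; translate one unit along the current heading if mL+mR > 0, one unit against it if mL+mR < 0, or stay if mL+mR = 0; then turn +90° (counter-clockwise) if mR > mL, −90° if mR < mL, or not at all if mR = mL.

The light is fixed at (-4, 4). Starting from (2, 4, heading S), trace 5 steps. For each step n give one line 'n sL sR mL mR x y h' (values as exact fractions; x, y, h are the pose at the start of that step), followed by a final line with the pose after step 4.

n=0: pose=(2,4,S); sL=12/5, sR=60/13; mL=-306/65, mR=-72/65; mL+mR=-378/65 → advance -1; mR−mL=18/5 → turn +1·90°
n=1: pose=(2,5,E); sL=120/53, sR=120/49; mL=-9060/2597, mR=-240/2597; mL+mR=-9300/2597 → advance -1; mR−mL=180/53 → turn +1·90°
n=2: pose=(1,5,N); sL=6, sR=3; mL=-15/2, mR=3/2; mL+mR=-6 → advance -1; mR−mL=9 → turn +1·90°
n=3: pose=(1,4,W); sL=120/17, sR=120/17; mL=-180/17, mR=0; mL+mR=-180/17 → advance -1; mR−mL=180/17 → turn +1·90°
n=4: pose=(2,4,S); sL=12/5, sR=60/13; mL=-306/65, mR=-72/65; mL+mR=-378/65 → advance -1; mR−mL=18/5 → turn +1·90°

0 12/5 60/13 -306/65 -72/65 2 4 S
1 120/53 120/49 -9060/2597 -240/2597 2 5 E
2 6 3 -15/2 3/2 1 5 N
3 120/17 120/17 -180/17 0 1 4 W
4 12/5 60/13 -306/65 -72/65 2 4 S
final 2 5 E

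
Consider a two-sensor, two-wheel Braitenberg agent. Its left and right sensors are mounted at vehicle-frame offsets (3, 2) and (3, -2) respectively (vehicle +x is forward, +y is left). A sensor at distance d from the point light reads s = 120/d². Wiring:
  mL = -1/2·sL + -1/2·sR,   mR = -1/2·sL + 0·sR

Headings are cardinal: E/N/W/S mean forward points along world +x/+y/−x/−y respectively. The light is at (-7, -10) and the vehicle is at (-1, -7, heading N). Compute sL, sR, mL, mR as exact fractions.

30/13 6/5 -114/65 -15/13

left sensor world pos  = (-3, -4); dL² = 52
right sensor world pos = (1, -4); dR² = 100
sL = 120/52 = 30/13
sR = 120/100 = 6/5
mL = -1/2·sL + -1/2·sR = -114/65
mR = -1/2·sL + 0·sR = -15/13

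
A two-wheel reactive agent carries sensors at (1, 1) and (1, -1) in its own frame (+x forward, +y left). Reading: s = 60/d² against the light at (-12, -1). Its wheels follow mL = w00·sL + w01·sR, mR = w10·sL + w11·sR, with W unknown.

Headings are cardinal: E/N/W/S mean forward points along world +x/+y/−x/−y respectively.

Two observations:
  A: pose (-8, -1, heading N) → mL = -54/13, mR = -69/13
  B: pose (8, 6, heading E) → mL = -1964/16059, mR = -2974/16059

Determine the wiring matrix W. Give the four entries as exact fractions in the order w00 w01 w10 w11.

-1/2 -1/2 -1/2 -1

obs A: pose=(-8,-1,N) → sL=6, sR=30/13, mL=-54/13, mR=-69/13
obs B: pose=(8,6,E) → sL=12/101, sR=20/159, mL=-1964/16059, mR=-2974/16059
sensor matrix S = [[6, 30/13], [12/101, 20/159]]; det S = 33440/69589
solve [mL_A; mL_B] = S·[w00; w01] and [mR_A; mR_B] = S·[w10; w11]:
  w00 = -1/2, w01 = -1/2, w10 = -1/2, w11 = -1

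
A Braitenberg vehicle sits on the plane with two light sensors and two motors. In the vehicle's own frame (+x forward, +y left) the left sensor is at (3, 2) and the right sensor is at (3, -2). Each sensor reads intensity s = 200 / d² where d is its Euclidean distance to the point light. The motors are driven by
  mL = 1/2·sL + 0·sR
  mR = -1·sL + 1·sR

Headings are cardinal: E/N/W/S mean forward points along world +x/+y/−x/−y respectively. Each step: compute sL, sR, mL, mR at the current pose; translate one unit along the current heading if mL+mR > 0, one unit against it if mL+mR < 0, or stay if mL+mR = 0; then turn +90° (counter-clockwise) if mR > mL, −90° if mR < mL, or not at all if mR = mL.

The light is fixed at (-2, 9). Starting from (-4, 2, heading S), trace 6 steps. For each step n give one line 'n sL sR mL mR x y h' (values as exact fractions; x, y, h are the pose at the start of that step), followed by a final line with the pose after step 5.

0 2 50/29 1 -8/29 -4 2 S
1 8/5 200/61 4/5 512/305 -4 1 W
2 100/61 100/73 50/61 -1200/4453 -5 1 S
3 200/157 40/17 100/157 2880/2669 -5 0 W
4 50/37 10/9 25/37 -80/333 -6 0 S
5 200/193 200/113 100/193 16000/21809 -6 -1 W
final -7 -1 S

n=0: pose=(-4,2,S); sL=2, sR=50/29; mL=1, mR=-8/29; mL+mR=21/29 → advance +1; mR−mL=-37/29 → turn -1·90°
n=1: pose=(-4,1,W); sL=8/5, sR=200/61; mL=4/5, mR=512/305; mL+mR=756/305 → advance +1; mR−mL=268/305 → turn +1·90°
n=2: pose=(-5,1,S); sL=100/61, sR=100/73; mL=50/61, mR=-1200/4453; mL+mR=2450/4453 → advance +1; mR−mL=-4850/4453 → turn -1·90°
n=3: pose=(-5,0,W); sL=200/157, sR=40/17; mL=100/157, mR=2880/2669; mL+mR=4580/2669 → advance +1; mR−mL=1180/2669 → turn +1·90°
n=4: pose=(-6,0,S); sL=50/37, sR=10/9; mL=25/37, mR=-80/333; mL+mR=145/333 → advance +1; mR−mL=-305/333 → turn -1·90°
n=5: pose=(-6,-1,W); sL=200/193, sR=200/113; mL=100/193, mR=16000/21809; mL+mR=27300/21809 → advance +1; mR−mL=4700/21809 → turn +1·90°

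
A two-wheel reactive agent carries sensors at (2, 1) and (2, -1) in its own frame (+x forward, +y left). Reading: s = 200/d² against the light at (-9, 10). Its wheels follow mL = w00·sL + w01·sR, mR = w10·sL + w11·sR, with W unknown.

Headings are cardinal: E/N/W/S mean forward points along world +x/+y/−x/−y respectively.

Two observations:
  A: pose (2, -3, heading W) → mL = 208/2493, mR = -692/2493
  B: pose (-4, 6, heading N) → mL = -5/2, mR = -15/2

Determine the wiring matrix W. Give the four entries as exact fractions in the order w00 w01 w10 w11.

-1/2 1/2 -1 1/2

obs A: pose=(2,-3,W) → sL=200/277, sR=8/9, mL=208/2493, mR=-692/2493
obs B: pose=(-4,6,N) → sL=10, sR=5, mL=-5/2, mR=-15/2
sensor matrix S = [[200/277, 8/9], [10, 5]]; det S = -13160/2493
solve [mL_A; mL_B] = S·[w00; w01] and [mR_A; mR_B] = S·[w10; w11]:
  w00 = -1/2, w01 = 1/2, w10 = -1, w11 = 1/2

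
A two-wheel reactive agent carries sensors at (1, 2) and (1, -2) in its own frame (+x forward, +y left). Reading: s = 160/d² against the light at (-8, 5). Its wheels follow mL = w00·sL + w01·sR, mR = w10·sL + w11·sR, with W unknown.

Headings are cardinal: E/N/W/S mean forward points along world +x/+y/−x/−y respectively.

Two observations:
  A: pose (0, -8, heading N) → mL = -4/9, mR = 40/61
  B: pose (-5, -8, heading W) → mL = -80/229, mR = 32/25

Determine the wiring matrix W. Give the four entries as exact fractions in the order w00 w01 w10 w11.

obs A: pose=(0,-8,N) → sL=8/9, sR=40/61, mL=-4/9, mR=40/61
obs B: pose=(-5,-8,W) → sL=160/229, sR=32/25, mL=-80/229, mR=32/25
sensor matrix S = [[8/9, 40/61], [160/229, 32/25]]; det S = 2136064/3143025
solve [mL_A; mL_B] = S·[w00; w01] and [mR_A; mR_B] = S·[w10; w11]:
  w00 = -1/2, w01 = 0, w10 = 0, w11 = 1

-1/2 0 0 1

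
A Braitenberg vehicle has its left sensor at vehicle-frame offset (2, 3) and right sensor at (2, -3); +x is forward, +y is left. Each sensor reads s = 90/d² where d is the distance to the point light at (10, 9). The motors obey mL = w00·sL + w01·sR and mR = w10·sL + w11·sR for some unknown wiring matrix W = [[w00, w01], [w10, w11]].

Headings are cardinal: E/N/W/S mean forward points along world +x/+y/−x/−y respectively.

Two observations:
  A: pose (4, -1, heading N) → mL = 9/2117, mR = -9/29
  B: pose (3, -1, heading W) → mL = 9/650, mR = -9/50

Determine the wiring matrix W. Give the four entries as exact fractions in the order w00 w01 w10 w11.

obs A: pose=(4,-1,N) → sL=18/29, sR=90/73, mL=9/2117, mR=-9/29
obs B: pose=(3,-1,W) → sL=9/25, sR=9/13, mL=9/650, mR=-9/50
sensor matrix S = [[18/29, 90/73], [9/25, 9/13]]; det S = -1944/137605
solve [mL_A; mL_B] = S·[w00; w01] and [mR_A; mR_B] = S·[w10; w11]:
  w00 = 1, w01 = -1/2, w10 = -1/2, w11 = 0

1 -1/2 -1/2 0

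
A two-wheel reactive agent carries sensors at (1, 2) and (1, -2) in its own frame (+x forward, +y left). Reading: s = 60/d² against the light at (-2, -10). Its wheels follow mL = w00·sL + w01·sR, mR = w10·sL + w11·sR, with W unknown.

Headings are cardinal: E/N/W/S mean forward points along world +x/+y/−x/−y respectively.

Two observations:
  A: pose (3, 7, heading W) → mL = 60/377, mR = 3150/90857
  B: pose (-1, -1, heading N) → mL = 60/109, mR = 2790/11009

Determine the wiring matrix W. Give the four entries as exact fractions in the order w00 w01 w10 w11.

obs A: pose=(3,7,W) → sL=60/241, sR=60/377, mL=60/377, mR=3150/90857
obs B: pose=(-1,-1,N) → sL=60/101, sR=60/109, mL=60/109, mR=2790/11009
sensor matrix S = [[60/241, 60/377], [60/101, 60/109]]; det S = 42508800/1000244713
solve [mL_A; mL_B] = S·[w00; w01] and [mR_A; mR_B] = S·[w10; w11]:
  w00 = 0, w01 = 1, w10 = -1/2, w11 = 1

0 1 -1/2 1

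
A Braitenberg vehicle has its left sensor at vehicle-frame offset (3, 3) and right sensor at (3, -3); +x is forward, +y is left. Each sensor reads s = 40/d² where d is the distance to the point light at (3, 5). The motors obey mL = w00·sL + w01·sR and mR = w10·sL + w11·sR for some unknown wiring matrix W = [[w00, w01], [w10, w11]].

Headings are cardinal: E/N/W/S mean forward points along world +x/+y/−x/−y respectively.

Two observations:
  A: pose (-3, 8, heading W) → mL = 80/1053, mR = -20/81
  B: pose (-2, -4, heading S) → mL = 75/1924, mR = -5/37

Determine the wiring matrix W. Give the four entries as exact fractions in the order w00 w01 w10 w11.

obs A: pose=(-3,8,W) → sL=40/81, sR=40/117, mL=80/1053, mR=-20/81
obs B: pose=(-2,-4,S) → sL=10/37, sR=5/26, mL=75/1924, mR=-5/37
sensor matrix S = [[40/81, 40/117], [10/37, 5/26]]; det S = 100/38961
solve [mL_A; mL_B] = S·[w00; w01] and [mR_A; mR_B] = S·[w10; w11]:
  w00 = 1/2, w01 = -1/2, w10 = -1/2, w11 = 0

1/2 -1/2 -1/2 0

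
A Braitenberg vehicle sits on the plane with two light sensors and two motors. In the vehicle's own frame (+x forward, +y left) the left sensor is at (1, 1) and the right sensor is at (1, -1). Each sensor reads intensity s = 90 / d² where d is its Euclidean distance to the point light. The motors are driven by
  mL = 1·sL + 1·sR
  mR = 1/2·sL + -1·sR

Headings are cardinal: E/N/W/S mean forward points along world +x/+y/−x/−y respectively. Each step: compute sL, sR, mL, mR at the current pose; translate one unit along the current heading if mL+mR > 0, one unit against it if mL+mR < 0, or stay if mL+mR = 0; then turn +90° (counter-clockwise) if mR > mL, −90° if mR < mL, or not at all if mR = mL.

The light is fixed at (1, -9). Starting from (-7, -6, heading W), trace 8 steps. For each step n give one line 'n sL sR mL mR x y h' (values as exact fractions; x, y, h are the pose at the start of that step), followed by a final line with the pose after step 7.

0 18/17 90/97 3276/1649 -657/1649 -7 -6 W
1 45/58 9/8 441/232 -171/232 -8 -6 N
2 90/89 90/73 14580/6497 -4725/6497 -8 -5 E
3 45/29 1 74/29 -13/58 -7 -5 S
4 18/17 90/97 3276/1649 -657/1649 -7 -6 W
5 45/58 9/8 441/232 -171/232 -8 -6 N
6 90/89 90/73 14580/6497 -4725/6497 -8 -5 E
7 45/29 1 74/29 -13/58 -7 -5 S
final -7 -6 W

n=0: pose=(-7,-6,W); sL=18/17, sR=90/97; mL=3276/1649, mR=-657/1649; mL+mR=27/17 → advance +1; mR−mL=-3933/1649 → turn -1·90°
n=1: pose=(-8,-6,N); sL=45/58, sR=9/8; mL=441/232, mR=-171/232; mL+mR=135/116 → advance +1; mR−mL=-153/58 → turn -1·90°
n=2: pose=(-8,-5,E); sL=90/89, sR=90/73; mL=14580/6497, mR=-4725/6497; mL+mR=135/89 → advance +1; mR−mL=-19305/6497 → turn -1·90°
n=3: pose=(-7,-5,S); sL=45/29, sR=1; mL=74/29, mR=-13/58; mL+mR=135/58 → advance +1; mR−mL=-161/58 → turn -1·90°
n=4: pose=(-7,-6,W); sL=18/17, sR=90/97; mL=3276/1649, mR=-657/1649; mL+mR=27/17 → advance +1; mR−mL=-3933/1649 → turn -1·90°
n=5: pose=(-8,-6,N); sL=45/58, sR=9/8; mL=441/232, mR=-171/232; mL+mR=135/116 → advance +1; mR−mL=-153/58 → turn -1·90°
n=6: pose=(-8,-5,E); sL=90/89, sR=90/73; mL=14580/6497, mR=-4725/6497; mL+mR=135/89 → advance +1; mR−mL=-19305/6497 → turn -1·90°
n=7: pose=(-7,-5,S); sL=45/29, sR=1; mL=74/29, mR=-13/58; mL+mR=135/58 → advance +1; mR−mL=-161/58 → turn -1·90°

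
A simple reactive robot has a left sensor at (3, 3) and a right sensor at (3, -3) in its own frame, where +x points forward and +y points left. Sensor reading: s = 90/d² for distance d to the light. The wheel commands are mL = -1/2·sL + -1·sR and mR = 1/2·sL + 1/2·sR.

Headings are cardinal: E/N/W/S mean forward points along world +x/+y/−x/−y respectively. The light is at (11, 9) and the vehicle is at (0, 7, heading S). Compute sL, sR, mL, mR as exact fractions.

90/89 90/221 -17955/19669 13950/19669

left sensor world pos  = (3, 4); dL² = 89
right sensor world pos = (-3, 4); dR² = 221
sL = 90/89 = 90/89
sR = 90/221 = 90/221
mL = -1/2·sL + -1·sR = -17955/19669
mR = 1/2·sL + 1/2·sR = 13950/19669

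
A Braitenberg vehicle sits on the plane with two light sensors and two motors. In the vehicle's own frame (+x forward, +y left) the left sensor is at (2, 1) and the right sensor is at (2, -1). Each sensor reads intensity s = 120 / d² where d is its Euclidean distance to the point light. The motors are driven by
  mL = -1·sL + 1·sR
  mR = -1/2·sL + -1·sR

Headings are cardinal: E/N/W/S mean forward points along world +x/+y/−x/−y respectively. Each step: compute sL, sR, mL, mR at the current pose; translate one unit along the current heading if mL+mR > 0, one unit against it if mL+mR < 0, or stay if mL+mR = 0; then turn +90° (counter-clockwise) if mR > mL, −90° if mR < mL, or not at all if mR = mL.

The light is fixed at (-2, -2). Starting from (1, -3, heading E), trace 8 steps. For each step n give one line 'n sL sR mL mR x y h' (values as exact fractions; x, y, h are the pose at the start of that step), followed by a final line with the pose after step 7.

0 24/5 120/29 -96/145 -948/145 1 -3 E
1 20/3 12 16/3 -46/3 0 -3 S
2 120 120 0 -180 0 -2 W
3 15 6 -9 -27/2 1 -2 N
4 24/5 120/29 -96/145 -948/145 1 -3 E
5 20/3 12 16/3 -46/3 0 -3 S
6 120 120 0 -180 0 -2 W
7 15 6 -9 -27/2 1 -2 N
final 1 -3 E

n=0: pose=(1,-3,E); sL=24/5, sR=120/29; mL=-96/145, mR=-948/145; mL+mR=-36/5 → advance -1; mR−mL=-852/145 → turn -1·90°
n=1: pose=(0,-3,S); sL=20/3, sR=12; mL=16/3, mR=-46/3; mL+mR=-10 → advance -1; mR−mL=-62/3 → turn -1·90°
n=2: pose=(0,-2,W); sL=120, sR=120; mL=0, mR=-180; mL+mR=-180 → advance -1; mR−mL=-180 → turn -1·90°
n=3: pose=(1,-2,N); sL=15, sR=6; mL=-9, mR=-27/2; mL+mR=-45/2 → advance -1; mR−mL=-9/2 → turn -1·90°
n=4: pose=(1,-3,E); sL=24/5, sR=120/29; mL=-96/145, mR=-948/145; mL+mR=-36/5 → advance -1; mR−mL=-852/145 → turn -1·90°
n=5: pose=(0,-3,S); sL=20/3, sR=12; mL=16/3, mR=-46/3; mL+mR=-10 → advance -1; mR−mL=-62/3 → turn -1·90°
n=6: pose=(0,-2,W); sL=120, sR=120; mL=0, mR=-180; mL+mR=-180 → advance -1; mR−mL=-180 → turn -1·90°
n=7: pose=(1,-2,N); sL=15, sR=6; mL=-9, mR=-27/2; mL+mR=-45/2 → advance -1; mR−mL=-9/2 → turn -1·90°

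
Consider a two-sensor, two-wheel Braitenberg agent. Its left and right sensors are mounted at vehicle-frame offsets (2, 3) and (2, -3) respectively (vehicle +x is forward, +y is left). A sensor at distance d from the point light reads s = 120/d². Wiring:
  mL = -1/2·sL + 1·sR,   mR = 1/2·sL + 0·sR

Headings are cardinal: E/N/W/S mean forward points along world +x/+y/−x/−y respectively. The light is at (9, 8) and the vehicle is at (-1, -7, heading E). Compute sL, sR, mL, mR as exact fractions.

left sensor world pos  = (1, -4); dL² = 208
right sensor world pos = (1, -10); dR² = 388
sL = 120/208 = 15/26
sR = 120/388 = 30/97
mL = -1/2·sL + 1·sR = 105/5044
mR = 1/2·sL + 0·sR = 15/52

15/26 30/97 105/5044 15/52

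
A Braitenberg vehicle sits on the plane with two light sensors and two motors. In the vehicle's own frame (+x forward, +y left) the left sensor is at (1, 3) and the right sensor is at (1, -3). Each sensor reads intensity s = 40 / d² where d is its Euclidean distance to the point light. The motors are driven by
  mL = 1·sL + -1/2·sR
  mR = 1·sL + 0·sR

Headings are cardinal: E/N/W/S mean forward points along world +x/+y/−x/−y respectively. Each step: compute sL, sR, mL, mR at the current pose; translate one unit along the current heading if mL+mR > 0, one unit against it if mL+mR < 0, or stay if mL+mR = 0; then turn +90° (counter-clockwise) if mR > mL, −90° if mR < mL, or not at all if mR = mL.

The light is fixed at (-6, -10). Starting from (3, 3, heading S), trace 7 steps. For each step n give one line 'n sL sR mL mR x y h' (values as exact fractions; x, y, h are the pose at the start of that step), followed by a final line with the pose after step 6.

n=0: pose=(3,3,S); sL=5/36, sR=2/9; mL=1/36, mR=5/36; mL+mR=1/6 → advance +1; mR−mL=1/9 → turn +1·90°
n=1: pose=(3,2,E); sL=8/65, sR=40/181; mL=148/11765, mR=8/65; mL+mR=1596/11765 → advance +1; mR−mL=20/181 → turn +1·90°
n=2: pose=(4,2,N); sL=20/109, sR=20/169; mL=2290/18421, mR=20/109; mL+mR=5670/18421 → advance +1; mR−mL=10/169 → turn +1·90°
n=3: pose=(4,3,W); sL=40/181, sR=40/337; mL=9860/60997, mR=40/181; mL+mR=23340/60997 → advance +1; mR−mL=20/337 → turn +1·90°
n=4: pose=(3,3,S); sL=5/36, sR=2/9; mL=1/36, mR=5/36; mL+mR=1/6 → advance +1; mR−mL=1/9 → turn +1·90°
n=5: pose=(3,2,E); sL=8/65, sR=40/181; mL=148/11765, mR=8/65; mL+mR=1596/11765 → advance +1; mR−mL=20/181 → turn +1·90°
n=6: pose=(4,2,N); sL=20/109, sR=20/169; mL=2290/18421, mR=20/109; mL+mR=5670/18421 → advance +1; mR−mL=10/169 → turn +1·90°

0 5/36 2/9 1/36 5/36 3 3 S
1 8/65 40/181 148/11765 8/65 3 2 E
2 20/109 20/169 2290/18421 20/109 4 2 N
3 40/181 40/337 9860/60997 40/181 4 3 W
4 5/36 2/9 1/36 5/36 3 3 S
5 8/65 40/181 148/11765 8/65 3 2 E
6 20/109 20/169 2290/18421 20/109 4 2 N
final 4 3 W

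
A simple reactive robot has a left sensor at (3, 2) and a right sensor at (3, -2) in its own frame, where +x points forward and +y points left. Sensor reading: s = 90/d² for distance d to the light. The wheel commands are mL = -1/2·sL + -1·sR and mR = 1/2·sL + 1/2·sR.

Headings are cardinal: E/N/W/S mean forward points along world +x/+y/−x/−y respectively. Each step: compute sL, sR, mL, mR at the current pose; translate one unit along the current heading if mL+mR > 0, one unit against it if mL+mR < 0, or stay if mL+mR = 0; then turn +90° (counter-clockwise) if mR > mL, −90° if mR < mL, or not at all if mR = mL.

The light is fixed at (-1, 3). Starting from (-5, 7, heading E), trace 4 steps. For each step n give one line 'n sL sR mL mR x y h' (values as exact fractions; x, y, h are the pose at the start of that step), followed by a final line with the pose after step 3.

n=0: pose=(-5,7,E); sL=90/37, sR=18; mL=-711/37, mR=378/37; mL+mR=-9 → advance -1; mR−mL=1089/37 → turn +1·90°
n=1: pose=(-6,7,N); sL=45/49, sR=45/29; mL=-5715/2842, mR=1755/1421; mL+mR=-45/58 → advance -1; mR−mL=9225/2842 → turn +1·90°
n=2: pose=(-6,6,W); sL=18/13, sR=90/89; mL=-1971/1157, mR=1386/1157; mL+mR=-45/89 → advance -1; mR−mL=3357/1157 → turn +1·90°
n=3: pose=(-5,6,S); sL=45/2, sR=5/2; mL=-55/4, mR=25/2; mL+mR=-5/4 → advance -1; mR−mL=105/4 → turn +1·90°

0 90/37 18 -711/37 378/37 -5 7 E
1 45/49 45/29 -5715/2842 1755/1421 -6 7 N
2 18/13 90/89 -1971/1157 1386/1157 -6 6 W
3 45/2 5/2 -55/4 25/2 -5 6 S
final -5 7 E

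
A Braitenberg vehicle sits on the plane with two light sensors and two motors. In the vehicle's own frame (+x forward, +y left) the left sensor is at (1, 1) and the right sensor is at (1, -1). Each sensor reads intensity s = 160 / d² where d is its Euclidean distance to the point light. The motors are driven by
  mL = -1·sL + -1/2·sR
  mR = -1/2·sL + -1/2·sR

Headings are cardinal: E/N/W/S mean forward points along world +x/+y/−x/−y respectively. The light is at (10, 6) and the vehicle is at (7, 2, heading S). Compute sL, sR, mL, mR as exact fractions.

left sensor world pos  = (8, 1); dL² = 29
right sensor world pos = (6, 1); dR² = 41
sL = 160/29 = 160/29
sR = 160/41 = 160/41
mL = -1·sL + -1/2·sR = -8880/1189
mR = -1/2·sL + -1/2·sR = -5600/1189

160/29 160/41 -8880/1189 -5600/1189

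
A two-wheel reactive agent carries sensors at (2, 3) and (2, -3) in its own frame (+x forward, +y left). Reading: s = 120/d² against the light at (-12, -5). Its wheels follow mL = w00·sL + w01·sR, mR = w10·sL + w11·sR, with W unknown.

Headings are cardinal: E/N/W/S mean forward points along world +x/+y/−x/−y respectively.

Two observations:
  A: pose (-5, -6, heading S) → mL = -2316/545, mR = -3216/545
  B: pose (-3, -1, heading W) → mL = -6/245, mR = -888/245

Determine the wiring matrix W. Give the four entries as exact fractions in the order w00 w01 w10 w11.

1/2 -1 -1 -1

obs A: pose=(-5,-6,S) → sL=120/109, sR=24/5, mL=-2316/545, mR=-3216/545
obs B: pose=(-3,-1,W) → sL=12/5, sR=60/49, mL=-6/245, mR=-888/245
sensor matrix S = [[120/109, 24/5], [12/5, 60/49]]; det S = -1358208/133525
solve [mL_A; mL_B] = S·[w00; w01] and [mR_A; mR_B] = S·[w10; w11]:
  w00 = 1/2, w01 = -1, w10 = -1, w11 = -1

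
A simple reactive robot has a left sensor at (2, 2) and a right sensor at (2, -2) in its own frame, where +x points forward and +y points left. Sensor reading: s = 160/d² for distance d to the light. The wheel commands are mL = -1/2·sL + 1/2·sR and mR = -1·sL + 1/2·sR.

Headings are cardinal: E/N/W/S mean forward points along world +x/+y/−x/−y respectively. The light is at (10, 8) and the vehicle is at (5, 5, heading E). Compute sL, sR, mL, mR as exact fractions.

left sensor world pos  = (7, 7); dL² = 10
right sensor world pos = (7, 3); dR² = 34
sL = 160/10 = 16
sR = 160/34 = 80/17
mL = -1/2·sL + 1/2·sR = -96/17
mR = -1·sL + 1/2·sR = -232/17

16 80/17 -96/17 -232/17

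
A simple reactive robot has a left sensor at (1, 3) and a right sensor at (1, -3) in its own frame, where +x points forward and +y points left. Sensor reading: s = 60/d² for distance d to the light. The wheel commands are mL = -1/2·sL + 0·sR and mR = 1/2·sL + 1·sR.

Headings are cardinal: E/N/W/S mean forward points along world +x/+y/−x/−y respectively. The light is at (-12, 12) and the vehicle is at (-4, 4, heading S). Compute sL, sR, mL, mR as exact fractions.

30/101 30/53 -15/101 3825/5353

left sensor world pos  = (-1, 3); dL² = 202
right sensor world pos = (-7, 3); dR² = 106
sL = 60/202 = 30/101
sR = 60/106 = 30/53
mL = -1/2·sL + 0·sR = -15/101
mR = 1/2·sL + 1·sR = 3825/5353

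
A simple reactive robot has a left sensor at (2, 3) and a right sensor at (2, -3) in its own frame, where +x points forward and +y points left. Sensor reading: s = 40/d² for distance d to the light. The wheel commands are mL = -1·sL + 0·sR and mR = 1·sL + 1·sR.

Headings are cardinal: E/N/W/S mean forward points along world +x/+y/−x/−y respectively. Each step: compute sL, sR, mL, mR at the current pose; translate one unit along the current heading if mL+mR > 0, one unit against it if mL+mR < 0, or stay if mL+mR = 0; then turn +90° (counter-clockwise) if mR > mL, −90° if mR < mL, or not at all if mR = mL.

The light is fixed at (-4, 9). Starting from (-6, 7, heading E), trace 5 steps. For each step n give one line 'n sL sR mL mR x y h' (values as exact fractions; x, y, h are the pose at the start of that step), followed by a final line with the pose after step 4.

n=0: pose=(-6,7,E); sL=40, sR=8/5; mL=-40, mR=208/5; mL+mR=8/5 → advance +1; mR−mL=408/5 → turn +1·90°
n=1: pose=(-5,7,N); sL=5/2, sR=10; mL=-5/2, mR=25/2; mL+mR=10 → advance +1; mR−mL=15 → turn +1·90°
n=2: pose=(-5,8,W); sL=8/5, sR=40/13; mL=-8/5, mR=304/65; mL+mR=40/13 → advance +1; mR−mL=408/65 → turn +1·90°
n=3: pose=(-6,8,S); sL=4, sR=20/17; mL=-4, mR=88/17; mL+mR=20/17 → advance +1; mR−mL=156/17 → turn +1·90°
n=4: pose=(-6,7,E); sL=40, sR=8/5; mL=-40, mR=208/5; mL+mR=8/5 → advance +1; mR−mL=408/5 → turn +1·90°

0 40 8/5 -40 208/5 -6 7 E
1 5/2 10 -5/2 25/2 -5 7 N
2 8/5 40/13 -8/5 304/65 -5 8 W
3 4 20/17 -4 88/17 -6 8 S
4 40 8/5 -40 208/5 -6 7 E
final -5 7 N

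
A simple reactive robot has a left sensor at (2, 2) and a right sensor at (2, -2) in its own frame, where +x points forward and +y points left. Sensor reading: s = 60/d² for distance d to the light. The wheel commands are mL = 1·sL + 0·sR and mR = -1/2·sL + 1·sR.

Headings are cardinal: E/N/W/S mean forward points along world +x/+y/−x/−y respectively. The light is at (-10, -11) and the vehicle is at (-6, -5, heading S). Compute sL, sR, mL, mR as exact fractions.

15/13 3 15/13 63/26

left sensor world pos  = (-4, -7); dL² = 52
right sensor world pos = (-8, -7); dR² = 20
sL = 60/52 = 15/13
sR = 60/20 = 3
mL = 1·sL + 0·sR = 15/13
mR = -1/2·sL + 1·sR = 63/26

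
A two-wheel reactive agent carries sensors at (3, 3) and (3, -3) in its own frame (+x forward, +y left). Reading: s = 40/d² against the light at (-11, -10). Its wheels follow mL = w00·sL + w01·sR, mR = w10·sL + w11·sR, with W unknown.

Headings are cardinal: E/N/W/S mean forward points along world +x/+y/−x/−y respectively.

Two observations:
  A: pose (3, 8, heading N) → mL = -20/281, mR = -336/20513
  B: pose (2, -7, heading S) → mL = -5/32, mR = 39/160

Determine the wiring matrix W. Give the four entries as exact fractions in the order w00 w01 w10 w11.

-1 0 -1 1

obs A: pose=(3,8,N) → sL=20/281, sR=4/73, mL=-20/281, mR=-336/20513
obs B: pose=(2,-7,S) → sL=5/32, sR=2/5, mL=-5/32, mR=39/160
sensor matrix S = [[20/281, 4/73], [5/32, 2/5]]; det S = 3267/164104
solve [mL_A; mL_B] = S·[w00; w01] and [mR_A; mR_B] = S·[w10; w11]:
  w00 = -1, w01 = 0, w10 = -1, w11 = 1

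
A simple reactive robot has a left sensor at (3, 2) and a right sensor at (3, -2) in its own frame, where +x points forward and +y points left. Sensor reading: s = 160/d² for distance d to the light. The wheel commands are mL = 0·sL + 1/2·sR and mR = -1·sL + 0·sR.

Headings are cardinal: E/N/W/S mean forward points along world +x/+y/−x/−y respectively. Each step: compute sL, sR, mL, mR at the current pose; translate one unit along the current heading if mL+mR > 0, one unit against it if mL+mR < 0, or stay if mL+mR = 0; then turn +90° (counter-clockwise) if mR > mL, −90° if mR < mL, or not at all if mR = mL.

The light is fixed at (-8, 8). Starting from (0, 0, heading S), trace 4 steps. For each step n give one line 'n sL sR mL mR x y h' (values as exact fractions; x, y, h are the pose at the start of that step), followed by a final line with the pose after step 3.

n=0: pose=(0,0,S); sL=160/221, sR=160/157; mL=80/157, mR=-160/221; mL+mR=-7440/34697 → advance -1; mR−mL=-42800/34697 → turn -1·90°
n=1: pose=(0,1,W); sL=80/53, sR=16/5; mL=8/5, mR=-80/53; mL+mR=24/265 → advance +1; mR−mL=-824/265 → turn -1·90°
n=2: pose=(-1,1,N); sL=160/41, sR=160/97; mL=80/97, mR=-160/41; mL+mR=-12240/3977 → advance -1; mR−mL=-18800/3977 → turn -1·90°
n=3: pose=(-1,0,E); sL=20/17, sR=4/5; mL=2/5, mR=-20/17; mL+mR=-66/85 → advance -1; mR−mL=-134/85 → turn -1·90°

0 160/221 160/157 80/157 -160/221 0 0 S
1 80/53 16/5 8/5 -80/53 0 1 W
2 160/41 160/97 80/97 -160/41 -1 1 N
3 20/17 4/5 2/5 -20/17 -1 0 E
final -2 0 S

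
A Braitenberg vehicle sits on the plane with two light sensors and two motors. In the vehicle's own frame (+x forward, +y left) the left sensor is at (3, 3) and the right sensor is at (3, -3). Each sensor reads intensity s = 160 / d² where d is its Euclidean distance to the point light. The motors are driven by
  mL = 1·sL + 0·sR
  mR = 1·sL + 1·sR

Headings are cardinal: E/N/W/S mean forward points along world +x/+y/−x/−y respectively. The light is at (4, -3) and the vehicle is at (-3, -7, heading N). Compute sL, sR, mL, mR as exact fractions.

160/101 160/17 160/101 18880/1717

left sensor world pos  = (-6, -4); dL² = 101
right sensor world pos = (0, -4); dR² = 17
sL = 160/101 = 160/101
sR = 160/17 = 160/17
mL = 1·sL + 0·sR = 160/101
mR = 1·sL + 1·sR = 18880/1717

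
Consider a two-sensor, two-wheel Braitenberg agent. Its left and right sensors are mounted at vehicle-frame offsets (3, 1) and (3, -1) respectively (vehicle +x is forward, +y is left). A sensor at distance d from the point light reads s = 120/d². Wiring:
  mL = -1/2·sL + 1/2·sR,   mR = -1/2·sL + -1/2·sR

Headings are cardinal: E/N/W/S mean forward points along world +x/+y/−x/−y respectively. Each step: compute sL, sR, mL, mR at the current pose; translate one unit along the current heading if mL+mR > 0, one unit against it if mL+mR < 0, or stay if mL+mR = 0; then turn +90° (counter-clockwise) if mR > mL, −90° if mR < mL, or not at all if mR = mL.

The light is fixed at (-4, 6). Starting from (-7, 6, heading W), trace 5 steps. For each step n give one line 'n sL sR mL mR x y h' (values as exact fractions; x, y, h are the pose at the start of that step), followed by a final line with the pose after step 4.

0 120/37 120/37 0 -120/37 -7 6 W
1 20/3 12 8/3 -28/3 -6 6 N
2 120 24 -48 -72 -6 5 E
3 6 15/4 -9/8 -39/8 -7 5 S
4 120/37 120/37 0 -120/37 -7 6 W
final -6 6 N

n=0: pose=(-7,6,W); sL=120/37, sR=120/37; mL=0, mR=-120/37; mL+mR=-120/37 → advance -1; mR−mL=-120/37 → turn -1·90°
n=1: pose=(-6,6,N); sL=20/3, sR=12; mL=8/3, mR=-28/3; mL+mR=-20/3 → advance -1; mR−mL=-12 → turn -1·90°
n=2: pose=(-6,5,E); sL=120, sR=24; mL=-48, mR=-72; mL+mR=-120 → advance -1; mR−mL=-24 → turn -1·90°
n=3: pose=(-7,5,S); sL=6, sR=15/4; mL=-9/8, mR=-39/8; mL+mR=-6 → advance -1; mR−mL=-15/4 → turn -1·90°
n=4: pose=(-7,6,W); sL=120/37, sR=120/37; mL=0, mR=-120/37; mL+mR=-120/37 → advance -1; mR−mL=-120/37 → turn -1·90°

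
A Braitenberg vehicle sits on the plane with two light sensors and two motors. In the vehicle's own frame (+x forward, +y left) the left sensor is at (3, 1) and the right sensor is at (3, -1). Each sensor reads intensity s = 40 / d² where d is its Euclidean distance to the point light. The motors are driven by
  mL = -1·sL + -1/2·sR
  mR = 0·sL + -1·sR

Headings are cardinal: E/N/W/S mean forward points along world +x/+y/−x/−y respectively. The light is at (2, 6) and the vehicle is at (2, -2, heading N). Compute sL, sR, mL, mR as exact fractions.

20/13 20/13 -30/13 -20/13

left sensor world pos  = (1, 1); dL² = 26
right sensor world pos = (3, 1); dR² = 26
sL = 40/26 = 20/13
sR = 40/26 = 20/13
mL = -1·sL + -1/2·sR = -30/13
mR = 0·sL + -1·sR = -20/13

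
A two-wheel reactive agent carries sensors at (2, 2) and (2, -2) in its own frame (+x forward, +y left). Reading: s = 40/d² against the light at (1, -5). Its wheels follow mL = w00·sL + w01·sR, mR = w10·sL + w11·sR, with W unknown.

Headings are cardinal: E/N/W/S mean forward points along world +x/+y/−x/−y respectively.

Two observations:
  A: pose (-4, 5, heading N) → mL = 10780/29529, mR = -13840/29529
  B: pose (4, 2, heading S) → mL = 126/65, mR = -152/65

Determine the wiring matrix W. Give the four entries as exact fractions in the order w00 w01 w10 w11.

obs A: pose=(-4,5,N) → sL=40/193, sR=40/153, mL=10780/29529, mR=-13840/29529
obs B: pose=(4,2,S) → sL=4/5, sR=20/13, mL=126/65, mR=-152/65
sensor matrix S = [[40/193, 40/153], [4/5, 20/13]]; det S = 42112/383877
solve [mL_A; mL_B] = S·[w00; w01] and [mR_A; mR_B] = S·[w10; w11]:
  w00 = 1/2, w01 = 1, w10 = -1, w11 = -1

1/2 1 -1 -1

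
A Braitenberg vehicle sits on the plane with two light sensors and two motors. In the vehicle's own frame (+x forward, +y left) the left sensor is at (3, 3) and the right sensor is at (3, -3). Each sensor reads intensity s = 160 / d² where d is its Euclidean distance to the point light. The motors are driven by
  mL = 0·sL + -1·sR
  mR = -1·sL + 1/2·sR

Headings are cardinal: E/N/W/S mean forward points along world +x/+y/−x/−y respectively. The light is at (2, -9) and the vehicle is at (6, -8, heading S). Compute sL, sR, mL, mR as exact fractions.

left sensor world pos  = (9, -11); dL² = 53
right sensor world pos = (3, -11); dR² = 5
sL = 160/53 = 160/53
sR = 160/5 = 32
mL = 0·sL + -1·sR = -32
mR = -1·sL + 1/2·sR = 688/53

160/53 32 -32 688/53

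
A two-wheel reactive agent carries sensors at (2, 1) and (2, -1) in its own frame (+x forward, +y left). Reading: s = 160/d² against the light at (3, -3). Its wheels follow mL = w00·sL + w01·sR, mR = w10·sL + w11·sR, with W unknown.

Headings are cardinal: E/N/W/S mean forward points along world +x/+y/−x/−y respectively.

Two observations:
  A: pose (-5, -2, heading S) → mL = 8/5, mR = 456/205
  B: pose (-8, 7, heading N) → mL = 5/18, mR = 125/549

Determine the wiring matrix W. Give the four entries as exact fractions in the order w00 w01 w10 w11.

1/2 0 1 -1/2

obs A: pose=(-5,-2,S) → sL=16/5, sR=80/41, mL=8/5, mR=456/205
obs B: pose=(-8,7,N) → sL=5/9, sR=40/61, mL=5/18, mR=125/549
sensor matrix S = [[16/5, 80/41], [5/9, 40/61]]; det S = 22832/22509
solve [mL_A; mL_B] = S·[w00; w01] and [mR_A; mR_B] = S·[w10; w11]:
  w00 = 1/2, w01 = 0, w10 = 1, w11 = -1/2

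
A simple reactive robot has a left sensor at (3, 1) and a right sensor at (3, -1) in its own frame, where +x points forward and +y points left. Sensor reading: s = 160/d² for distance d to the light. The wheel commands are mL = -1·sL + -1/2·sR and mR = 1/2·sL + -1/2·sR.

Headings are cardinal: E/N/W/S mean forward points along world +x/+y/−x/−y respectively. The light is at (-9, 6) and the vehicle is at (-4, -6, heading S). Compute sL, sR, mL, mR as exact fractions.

160/261 160/241 -59440/62901 -1600/62901

left sensor world pos  = (-3, -9); dL² = 261
right sensor world pos = (-5, -9); dR² = 241
sL = 160/261 = 160/261
sR = 160/241 = 160/241
mL = -1·sL + -1/2·sR = -59440/62901
mR = 1/2·sL + -1/2·sR = -1600/62901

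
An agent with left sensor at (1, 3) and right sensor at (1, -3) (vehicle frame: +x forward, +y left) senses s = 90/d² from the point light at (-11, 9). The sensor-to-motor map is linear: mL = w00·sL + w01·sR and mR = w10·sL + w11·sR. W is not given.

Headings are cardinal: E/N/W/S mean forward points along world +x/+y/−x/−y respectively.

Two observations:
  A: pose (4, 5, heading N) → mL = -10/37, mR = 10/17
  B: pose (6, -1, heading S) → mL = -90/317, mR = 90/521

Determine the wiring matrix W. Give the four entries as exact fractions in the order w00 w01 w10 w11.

obs A: pose=(4,5,N) → sL=10/17, sR=10/37, mL=-10/37, mR=10/17
obs B: pose=(6,-1,S) → sL=90/521, sR=90/317, mL=-90/317, mR=90/521
sensor matrix S = [[10/17, 10/37], [90/521, 90/317]]; det S = 12499200/103883753
solve [mL_A; mL_B] = S·[w00; w01] and [mR_A; mR_B] = S·[w10; w11]:
  w00 = 0, w01 = -1, w10 = 1, w11 = 0

0 -1 1 0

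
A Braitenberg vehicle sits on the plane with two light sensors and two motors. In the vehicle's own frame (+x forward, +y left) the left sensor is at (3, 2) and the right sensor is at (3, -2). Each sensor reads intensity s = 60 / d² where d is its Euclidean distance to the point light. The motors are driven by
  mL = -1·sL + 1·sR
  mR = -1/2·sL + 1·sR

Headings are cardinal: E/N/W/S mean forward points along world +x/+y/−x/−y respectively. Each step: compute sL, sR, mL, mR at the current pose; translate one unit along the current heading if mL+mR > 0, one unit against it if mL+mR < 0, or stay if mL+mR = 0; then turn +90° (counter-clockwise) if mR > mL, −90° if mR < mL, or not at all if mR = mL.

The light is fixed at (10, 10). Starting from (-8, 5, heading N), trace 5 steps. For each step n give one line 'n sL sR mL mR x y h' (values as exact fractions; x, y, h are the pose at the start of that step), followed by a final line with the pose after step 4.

0 15/101 3/13 108/1313 411/2626 -8 5 N
1 20/159 12/89 128/14151 1018/14151 -8 6 W
2 30/169 6/49 -456/8281 279/8281 -9 6 S
3 60/257 60/281 -1440/72217 6990/72217 -9 7 E
4 3/20 15/64 27/320 51/320 -8 7 N
final -8 8 W

n=0: pose=(-8,5,N); sL=15/101, sR=3/13; mL=108/1313, mR=411/2626; mL+mR=627/2626 → advance +1; mR−mL=15/202 → turn +1·90°
n=1: pose=(-8,6,W); sL=20/159, sR=12/89; mL=128/14151, mR=1018/14151; mL+mR=382/4717 → advance +1; mR−mL=10/159 → turn +1·90°
n=2: pose=(-9,6,S); sL=30/169, sR=6/49; mL=-456/8281, mR=279/8281; mL+mR=-177/8281 → advance -1; mR−mL=15/169 → turn +1·90°
n=3: pose=(-9,7,E); sL=60/257, sR=60/281; mL=-1440/72217, mR=6990/72217; mL+mR=5550/72217 → advance +1; mR−mL=30/257 → turn +1·90°
n=4: pose=(-8,7,N); sL=3/20, sR=15/64; mL=27/320, mR=51/320; mL+mR=39/160 → advance +1; mR−mL=3/40 → turn +1·90°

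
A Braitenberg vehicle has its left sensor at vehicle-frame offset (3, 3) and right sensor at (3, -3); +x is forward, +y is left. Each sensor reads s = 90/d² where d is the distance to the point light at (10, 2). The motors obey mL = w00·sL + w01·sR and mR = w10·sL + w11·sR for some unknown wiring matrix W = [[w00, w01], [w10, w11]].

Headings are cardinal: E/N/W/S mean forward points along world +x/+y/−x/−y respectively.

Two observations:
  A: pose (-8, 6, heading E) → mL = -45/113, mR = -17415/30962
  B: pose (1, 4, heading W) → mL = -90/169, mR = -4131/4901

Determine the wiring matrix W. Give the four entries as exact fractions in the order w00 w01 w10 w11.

0 -1 -1/2 -1

obs A: pose=(-8,6,E) → sL=45/137, sR=45/113, mL=-45/113, mR=-17415/30962
obs B: pose=(1,4,W) → sL=18/29, sR=90/169, mL=-90/169, mR=-4131/4901
sensor matrix S = [[45/137, 45/113], [18/29, 90/169]]; det S = -5482080/75872381
solve [mL_A; mL_B] = S·[w00; w01] and [mR_A; mR_B] = S·[w10; w11]:
  w00 = 0, w01 = -1, w10 = -1/2, w11 = -1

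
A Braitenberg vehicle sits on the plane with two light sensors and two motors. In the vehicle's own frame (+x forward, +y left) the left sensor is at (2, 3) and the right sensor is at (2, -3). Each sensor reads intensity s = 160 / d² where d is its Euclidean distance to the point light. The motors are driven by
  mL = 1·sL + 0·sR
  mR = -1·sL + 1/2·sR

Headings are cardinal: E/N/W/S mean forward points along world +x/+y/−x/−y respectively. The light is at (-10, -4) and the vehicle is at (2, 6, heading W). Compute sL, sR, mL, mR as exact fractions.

left sensor world pos  = (0, 3); dL² = 149
right sensor world pos = (0, 9); dR² = 269
sL = 160/149 = 160/149
sR = 160/269 = 160/269
mL = 1·sL + 0·sR = 160/149
mR = -1·sL + 1/2·sR = -31120/40081

160/149 160/269 160/149 -31120/40081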